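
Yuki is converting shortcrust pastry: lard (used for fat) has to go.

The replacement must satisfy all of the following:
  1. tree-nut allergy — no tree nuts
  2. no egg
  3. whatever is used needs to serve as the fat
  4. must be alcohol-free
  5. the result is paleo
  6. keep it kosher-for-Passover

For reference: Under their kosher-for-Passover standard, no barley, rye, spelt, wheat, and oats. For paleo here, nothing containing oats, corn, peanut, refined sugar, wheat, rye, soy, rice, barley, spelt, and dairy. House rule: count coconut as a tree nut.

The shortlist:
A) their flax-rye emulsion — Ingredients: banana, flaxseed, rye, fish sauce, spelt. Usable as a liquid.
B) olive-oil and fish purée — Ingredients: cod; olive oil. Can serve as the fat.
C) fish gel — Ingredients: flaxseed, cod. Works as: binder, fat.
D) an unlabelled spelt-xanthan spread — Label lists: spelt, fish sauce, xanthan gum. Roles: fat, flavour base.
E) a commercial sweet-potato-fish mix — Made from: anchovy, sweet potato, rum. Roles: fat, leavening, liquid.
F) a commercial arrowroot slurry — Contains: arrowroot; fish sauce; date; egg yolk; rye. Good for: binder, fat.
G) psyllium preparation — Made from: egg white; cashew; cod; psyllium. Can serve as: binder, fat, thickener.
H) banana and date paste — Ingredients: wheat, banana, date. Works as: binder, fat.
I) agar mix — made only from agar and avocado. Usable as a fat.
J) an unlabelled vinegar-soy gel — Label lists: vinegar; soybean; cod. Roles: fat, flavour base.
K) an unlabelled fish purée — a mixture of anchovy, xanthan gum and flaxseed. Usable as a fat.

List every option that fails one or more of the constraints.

A, D, E, F, G, H, J

A: not usable as a fat; has rye, so not kosher-for-Passover (and 1 more) — reject
B: nothing on the exclusion list — OK
C: only cod and flaxseed; none excluded — keep
D: has spelt, so not kosher-for-Passover; has spelt, so not paleo — out
E: has rum, so not alcohol-free — no
F: has rye, so not kosher-for-Passover; has rye, so not paleo (and 1 more) — reject
G: has egg white, so not egg-free; has cashew, so not tree-nut-free — out
H: has wheat, so not kosher-for-Passover; has wheat, so not paleo — no
I: only avocado and agar; none excluded — keep
J: has soybean, so not paleo — no
K: all constraints satisfied — OK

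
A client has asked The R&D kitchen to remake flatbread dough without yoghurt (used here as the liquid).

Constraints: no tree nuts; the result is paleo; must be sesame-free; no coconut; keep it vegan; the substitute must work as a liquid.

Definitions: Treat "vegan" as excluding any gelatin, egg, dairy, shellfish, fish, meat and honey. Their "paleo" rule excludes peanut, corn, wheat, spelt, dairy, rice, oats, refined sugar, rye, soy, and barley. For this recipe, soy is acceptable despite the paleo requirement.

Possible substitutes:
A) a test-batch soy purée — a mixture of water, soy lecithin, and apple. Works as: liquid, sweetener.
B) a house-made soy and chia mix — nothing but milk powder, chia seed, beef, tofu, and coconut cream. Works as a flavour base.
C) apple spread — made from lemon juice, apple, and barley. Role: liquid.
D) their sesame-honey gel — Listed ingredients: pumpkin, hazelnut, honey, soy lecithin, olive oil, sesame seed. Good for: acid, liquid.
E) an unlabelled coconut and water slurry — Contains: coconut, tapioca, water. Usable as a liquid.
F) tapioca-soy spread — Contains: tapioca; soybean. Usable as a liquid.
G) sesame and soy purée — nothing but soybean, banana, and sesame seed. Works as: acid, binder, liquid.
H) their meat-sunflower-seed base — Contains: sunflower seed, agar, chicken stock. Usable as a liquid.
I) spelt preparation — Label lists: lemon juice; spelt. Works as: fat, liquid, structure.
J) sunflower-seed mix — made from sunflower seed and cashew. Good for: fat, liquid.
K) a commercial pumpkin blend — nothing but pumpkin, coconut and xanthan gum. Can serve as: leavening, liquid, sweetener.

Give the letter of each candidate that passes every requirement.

A, F

A: soy is permitted under the paleo carve-out; nothing else excluded — valid
B: not usable as a liquid; has milk powder, so not vegan (and 2 more) — reject
C: has barley, so not paleo — reject
D: has honey, so not vegan; has hazelnut, so not tree-nut-free (and 1 more) — no
E: has coconut, so not coconut-free — reject
F: soy is permitted under the paleo carve-out; nothing else excluded — keep
G: has sesame seed, so not sesame-free — out
H: has chicken stock, so not vegan — out
I: has spelt, so not paleo — out
J: has cashew, so not tree-nut-free — reject
K: has coconut, so not coconut-free — no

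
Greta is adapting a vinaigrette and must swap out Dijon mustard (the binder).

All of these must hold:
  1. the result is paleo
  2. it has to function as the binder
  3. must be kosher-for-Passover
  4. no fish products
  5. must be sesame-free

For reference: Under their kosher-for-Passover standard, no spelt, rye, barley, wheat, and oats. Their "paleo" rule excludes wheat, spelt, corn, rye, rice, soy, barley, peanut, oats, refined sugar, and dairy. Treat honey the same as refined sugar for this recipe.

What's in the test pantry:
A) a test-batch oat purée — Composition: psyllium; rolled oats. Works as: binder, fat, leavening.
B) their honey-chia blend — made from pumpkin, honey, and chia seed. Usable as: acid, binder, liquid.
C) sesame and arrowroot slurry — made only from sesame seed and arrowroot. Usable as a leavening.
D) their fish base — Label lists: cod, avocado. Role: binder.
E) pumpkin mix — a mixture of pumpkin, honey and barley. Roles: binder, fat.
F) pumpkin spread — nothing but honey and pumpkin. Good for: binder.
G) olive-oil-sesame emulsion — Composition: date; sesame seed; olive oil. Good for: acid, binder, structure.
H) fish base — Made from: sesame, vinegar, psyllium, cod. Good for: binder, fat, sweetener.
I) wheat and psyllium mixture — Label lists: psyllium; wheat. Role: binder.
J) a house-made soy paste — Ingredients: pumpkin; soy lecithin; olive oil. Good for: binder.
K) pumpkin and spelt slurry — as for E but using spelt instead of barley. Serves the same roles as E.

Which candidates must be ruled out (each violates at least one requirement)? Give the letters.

A: has rolled oats, so not kosher-for-Passover; has rolled oats, so not paleo — out
B: has honey, so not paleo — reject
C: not usable as a binder; has sesame seed, so not sesame-free — reject
D: has cod, so not fish-free — reject
E: has barley, so not kosher-for-Passover; has barley, so not paleo — reject
F: has honey, so not paleo — out
G: has sesame seed, so not sesame-free — reject
H: has sesame, so not sesame-free; has cod, so not fish-free — out
I: has wheat, so not kosher-for-Passover; has wheat, so not paleo — reject
J: has soy lecithin, so not paleo — no
K: has spelt, so not kosher-for-Passover; has honey, so not paleo — no

A, B, C, D, E, F, G, H, I, J, K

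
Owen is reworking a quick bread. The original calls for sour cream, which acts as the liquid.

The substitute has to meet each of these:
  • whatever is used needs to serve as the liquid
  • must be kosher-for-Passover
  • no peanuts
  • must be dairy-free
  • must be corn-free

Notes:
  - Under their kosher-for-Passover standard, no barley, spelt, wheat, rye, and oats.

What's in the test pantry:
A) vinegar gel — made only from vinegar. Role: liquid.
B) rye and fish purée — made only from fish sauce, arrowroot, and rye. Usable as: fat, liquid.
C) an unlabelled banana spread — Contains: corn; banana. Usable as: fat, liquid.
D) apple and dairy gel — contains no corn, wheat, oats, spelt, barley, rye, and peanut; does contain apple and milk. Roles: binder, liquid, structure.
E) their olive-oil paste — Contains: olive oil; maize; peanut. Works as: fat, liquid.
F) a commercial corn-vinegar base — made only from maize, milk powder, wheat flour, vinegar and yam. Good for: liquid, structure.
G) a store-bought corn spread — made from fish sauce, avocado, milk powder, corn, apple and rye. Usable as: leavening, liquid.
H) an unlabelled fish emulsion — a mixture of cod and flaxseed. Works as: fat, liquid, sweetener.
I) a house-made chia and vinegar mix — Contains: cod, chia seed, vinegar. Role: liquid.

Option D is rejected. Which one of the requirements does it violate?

dairy-free

usable as a liquid: satisfied
kosher-for-Passover: satisfied
corn-free: satisfied
dairy-free: has milk — fails
peanut-free: satisfied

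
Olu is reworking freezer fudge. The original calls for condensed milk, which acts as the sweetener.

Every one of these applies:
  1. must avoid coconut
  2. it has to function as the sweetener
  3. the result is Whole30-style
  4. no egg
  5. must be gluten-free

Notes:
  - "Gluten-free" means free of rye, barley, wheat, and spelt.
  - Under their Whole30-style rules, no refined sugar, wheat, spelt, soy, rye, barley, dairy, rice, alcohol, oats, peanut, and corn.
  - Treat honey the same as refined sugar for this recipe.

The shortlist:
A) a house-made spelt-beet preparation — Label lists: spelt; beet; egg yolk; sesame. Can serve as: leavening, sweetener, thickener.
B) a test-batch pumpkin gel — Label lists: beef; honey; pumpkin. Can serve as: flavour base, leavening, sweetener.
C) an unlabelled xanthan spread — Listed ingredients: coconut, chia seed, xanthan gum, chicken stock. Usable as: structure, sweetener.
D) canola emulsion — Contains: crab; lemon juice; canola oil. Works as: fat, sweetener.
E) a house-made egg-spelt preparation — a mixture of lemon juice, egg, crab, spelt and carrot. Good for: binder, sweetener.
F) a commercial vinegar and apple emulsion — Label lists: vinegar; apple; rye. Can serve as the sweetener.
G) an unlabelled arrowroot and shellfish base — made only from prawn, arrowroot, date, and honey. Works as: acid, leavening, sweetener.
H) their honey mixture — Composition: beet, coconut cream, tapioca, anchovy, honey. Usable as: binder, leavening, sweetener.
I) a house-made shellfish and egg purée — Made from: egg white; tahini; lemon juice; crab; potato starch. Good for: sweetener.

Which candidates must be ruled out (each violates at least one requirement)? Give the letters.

A, B, C, E, F, G, H, I

A: has spelt, so not gluten-free; has spelt, so not Whole30-style (and 1 more) — reject
B: has honey, so not Whole30-style — reject
C: has coconut, so not coconut-free — out
D: no coconut, no egg — OK
E: has spelt, so not gluten-free; has spelt, so not Whole30-style (and 1 more) — reject
F: has rye, so not gluten-free; has rye, so not Whole30-style — no
G: has honey, so not Whole30-style — reject
H: has honey, so not Whole30-style; has coconut cream, so not coconut-free — reject
I: has egg white, so not egg-free — reject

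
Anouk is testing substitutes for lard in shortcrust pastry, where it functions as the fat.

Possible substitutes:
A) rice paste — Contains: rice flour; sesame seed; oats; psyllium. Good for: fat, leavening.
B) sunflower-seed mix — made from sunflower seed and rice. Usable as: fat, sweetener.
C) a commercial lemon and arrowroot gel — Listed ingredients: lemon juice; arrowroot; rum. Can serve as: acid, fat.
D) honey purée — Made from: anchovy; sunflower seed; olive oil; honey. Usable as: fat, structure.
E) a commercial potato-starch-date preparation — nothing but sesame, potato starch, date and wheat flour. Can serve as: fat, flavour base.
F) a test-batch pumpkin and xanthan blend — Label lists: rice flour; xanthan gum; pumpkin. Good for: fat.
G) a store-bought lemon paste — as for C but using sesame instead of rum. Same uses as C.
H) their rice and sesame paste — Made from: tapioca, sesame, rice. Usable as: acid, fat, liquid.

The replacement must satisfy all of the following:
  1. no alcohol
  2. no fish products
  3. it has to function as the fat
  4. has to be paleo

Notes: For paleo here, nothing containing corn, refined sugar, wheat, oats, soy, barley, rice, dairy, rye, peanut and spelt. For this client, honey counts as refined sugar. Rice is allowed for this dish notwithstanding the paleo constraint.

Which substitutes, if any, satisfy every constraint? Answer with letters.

A: has oats, so not paleo — reject
B: rice is permitted under the paleo carve-out; nothing else excluded — OK
C: has rum, so not alcohol-free — reject
D: has honey, so not paleo; has anchovy, so not fish-free — no
E: has wheat flour, so not paleo — out
F: rice is permitted under the paleo carve-out; nothing else excluded — valid
G: only sesame, lemon juice, and arrowroot; none excluded — valid
H: rice is permitted under the paleo carve-out; nothing else excluded — valid

B, F, G, H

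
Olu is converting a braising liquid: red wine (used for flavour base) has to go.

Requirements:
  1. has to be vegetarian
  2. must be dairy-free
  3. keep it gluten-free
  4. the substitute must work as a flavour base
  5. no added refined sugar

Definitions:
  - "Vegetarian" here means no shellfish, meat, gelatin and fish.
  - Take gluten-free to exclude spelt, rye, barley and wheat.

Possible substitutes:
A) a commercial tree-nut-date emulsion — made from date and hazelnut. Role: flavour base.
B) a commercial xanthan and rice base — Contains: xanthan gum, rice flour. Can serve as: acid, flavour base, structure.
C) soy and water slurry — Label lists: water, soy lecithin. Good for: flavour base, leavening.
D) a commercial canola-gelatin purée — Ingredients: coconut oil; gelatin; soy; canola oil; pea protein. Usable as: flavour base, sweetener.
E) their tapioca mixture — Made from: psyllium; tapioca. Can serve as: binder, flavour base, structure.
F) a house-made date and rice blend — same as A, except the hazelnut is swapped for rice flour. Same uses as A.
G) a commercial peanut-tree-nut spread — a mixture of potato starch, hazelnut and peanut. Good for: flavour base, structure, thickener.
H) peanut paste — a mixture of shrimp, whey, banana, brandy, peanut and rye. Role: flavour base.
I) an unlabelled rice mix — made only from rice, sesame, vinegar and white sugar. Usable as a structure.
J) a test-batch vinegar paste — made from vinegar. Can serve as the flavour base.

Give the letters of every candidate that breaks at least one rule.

D, H, I

A: every rule checks out — keep
B: only rice flour and xanthan gum; none excluded — OK
C: all constraints satisfied — OK
D: has gelatin, so not vegetarian — out
E: only tapioca and psyllium; none excluded — valid
F: gluten-free, vegetarian — valid
G: works as a flavour base, gluten-free, no dairy — valid
H: has shrimp, so not vegetarian; has rye, so not gluten-free (and 1 more) — out
I: not usable as a flavour base; has white sugar, so not no-added-sugar — no
J: only vinegar; none excluded — OK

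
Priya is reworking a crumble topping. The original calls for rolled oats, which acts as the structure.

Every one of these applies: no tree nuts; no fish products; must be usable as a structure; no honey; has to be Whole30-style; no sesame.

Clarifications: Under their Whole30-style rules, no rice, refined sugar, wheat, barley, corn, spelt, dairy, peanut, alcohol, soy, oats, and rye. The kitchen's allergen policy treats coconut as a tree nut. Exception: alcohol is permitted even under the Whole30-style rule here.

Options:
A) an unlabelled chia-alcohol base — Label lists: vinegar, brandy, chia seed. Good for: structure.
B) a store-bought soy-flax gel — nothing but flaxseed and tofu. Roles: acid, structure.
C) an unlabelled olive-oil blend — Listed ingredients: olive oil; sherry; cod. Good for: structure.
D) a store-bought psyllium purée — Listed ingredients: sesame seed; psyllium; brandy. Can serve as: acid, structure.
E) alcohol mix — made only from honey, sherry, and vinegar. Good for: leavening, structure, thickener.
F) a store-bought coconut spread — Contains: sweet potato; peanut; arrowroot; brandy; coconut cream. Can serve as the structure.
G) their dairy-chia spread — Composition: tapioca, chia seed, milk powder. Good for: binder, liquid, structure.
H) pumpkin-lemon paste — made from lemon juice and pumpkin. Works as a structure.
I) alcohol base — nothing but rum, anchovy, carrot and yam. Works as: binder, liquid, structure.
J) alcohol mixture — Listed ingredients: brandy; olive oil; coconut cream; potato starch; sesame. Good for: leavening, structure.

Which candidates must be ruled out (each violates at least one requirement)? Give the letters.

A: alcohol is permitted under the Whole30-style carve-out; nothing else excluded — OK
B: has tofu, so not Whole30-style — no
C: has cod, so not fish-free — no
D: has sesame seed, so not sesame-free — reject
E: has honey, so not honey-free — no
F: has peanut, so not Whole30-style; has coconut cream, so not tree-nut-free — out
G: has milk powder, so not Whole30-style — no
H: no sesame, Whole30-style — valid
I: has anchovy, so not fish-free — no
J: has sesame, so not sesame-free; has coconut cream, so not tree-nut-free — no

B, C, D, E, F, G, I, J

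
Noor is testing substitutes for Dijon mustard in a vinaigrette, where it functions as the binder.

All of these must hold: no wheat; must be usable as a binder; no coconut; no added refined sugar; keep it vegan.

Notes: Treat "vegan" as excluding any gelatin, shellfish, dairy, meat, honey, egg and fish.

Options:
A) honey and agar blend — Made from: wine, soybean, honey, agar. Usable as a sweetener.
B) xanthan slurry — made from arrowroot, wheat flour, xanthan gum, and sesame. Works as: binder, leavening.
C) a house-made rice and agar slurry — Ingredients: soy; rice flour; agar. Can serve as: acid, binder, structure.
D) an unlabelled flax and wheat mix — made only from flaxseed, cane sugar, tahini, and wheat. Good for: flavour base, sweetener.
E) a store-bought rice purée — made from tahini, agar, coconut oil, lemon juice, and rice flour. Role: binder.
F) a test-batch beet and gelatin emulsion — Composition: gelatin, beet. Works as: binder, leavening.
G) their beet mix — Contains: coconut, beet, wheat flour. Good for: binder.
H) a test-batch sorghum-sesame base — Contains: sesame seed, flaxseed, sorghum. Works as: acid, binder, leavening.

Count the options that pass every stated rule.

2

A: not usable as a binder; has honey, so not vegan — no
B: has wheat flour, so not wheat-free — out
C: only rice flour, soy, and agar; none excluded — OK
D: not usable as a binder; has wheat, so not wheat-free (and 1 more) — reject
E: has coconut oil, so not coconut-free — no
F: has gelatin, so not vegan — reject
G: has wheat flour, so not wheat-free; has coconut, so not coconut-free — no
H: every rule checks out — valid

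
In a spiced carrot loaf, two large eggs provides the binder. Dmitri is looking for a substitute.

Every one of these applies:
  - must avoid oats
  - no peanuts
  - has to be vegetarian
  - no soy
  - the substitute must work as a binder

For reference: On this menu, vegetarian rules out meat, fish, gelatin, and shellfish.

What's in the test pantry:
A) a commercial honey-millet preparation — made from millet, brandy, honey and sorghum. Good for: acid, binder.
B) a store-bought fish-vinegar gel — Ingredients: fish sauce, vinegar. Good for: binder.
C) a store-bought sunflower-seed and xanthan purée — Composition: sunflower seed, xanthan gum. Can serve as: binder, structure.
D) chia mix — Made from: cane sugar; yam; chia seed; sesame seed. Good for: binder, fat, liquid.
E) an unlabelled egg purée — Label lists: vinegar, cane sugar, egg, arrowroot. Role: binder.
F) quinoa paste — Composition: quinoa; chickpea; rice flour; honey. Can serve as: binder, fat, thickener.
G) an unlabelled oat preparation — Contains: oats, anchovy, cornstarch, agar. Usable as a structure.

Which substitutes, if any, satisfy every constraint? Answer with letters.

A, C, D, E, F

A: brandy and honey etc. — none of it excluded — keep
B: has fish sauce, so not vegetarian — no
C: nothing on the exclusion list — OK
D: works as a binder, no peanut, no soy — keep
E: nothing on the exclusion list — OK
F: all constraints satisfied — valid
G: not usable as a binder; has anchovy, so not vegetarian (and 1 more) — no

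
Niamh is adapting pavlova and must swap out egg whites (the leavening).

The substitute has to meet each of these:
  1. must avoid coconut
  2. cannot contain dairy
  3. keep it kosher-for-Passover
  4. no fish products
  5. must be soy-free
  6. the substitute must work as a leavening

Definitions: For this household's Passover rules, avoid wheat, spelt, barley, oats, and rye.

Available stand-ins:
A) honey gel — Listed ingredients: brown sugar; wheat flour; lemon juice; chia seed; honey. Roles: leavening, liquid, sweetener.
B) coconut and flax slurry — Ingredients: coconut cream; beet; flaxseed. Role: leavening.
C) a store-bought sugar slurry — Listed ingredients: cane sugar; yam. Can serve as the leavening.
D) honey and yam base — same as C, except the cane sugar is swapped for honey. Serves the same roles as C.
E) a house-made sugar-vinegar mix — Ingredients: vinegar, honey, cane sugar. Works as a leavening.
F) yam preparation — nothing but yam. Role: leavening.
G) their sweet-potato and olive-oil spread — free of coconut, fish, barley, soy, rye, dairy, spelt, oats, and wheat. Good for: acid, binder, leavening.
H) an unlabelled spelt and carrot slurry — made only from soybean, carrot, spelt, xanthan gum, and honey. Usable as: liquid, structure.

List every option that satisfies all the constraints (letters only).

C, D, E, F, G

A: has wheat flour, so not kosher-for-Passover — reject
B: has coconut cream, so not coconut-free — reject
C: only cane sugar and yam; none excluded — keep
D: only honey and yam; none excluded — keep
E: only honey, cane sugar, and vinegar; none excluded — keep
F: kosher-for-Passover, no coconut — OK
G: works as a leavening, no soy, no coconut — OK
H: not usable as a leavening; has spelt, so not kosher-for-Passover (and 1 more) — reject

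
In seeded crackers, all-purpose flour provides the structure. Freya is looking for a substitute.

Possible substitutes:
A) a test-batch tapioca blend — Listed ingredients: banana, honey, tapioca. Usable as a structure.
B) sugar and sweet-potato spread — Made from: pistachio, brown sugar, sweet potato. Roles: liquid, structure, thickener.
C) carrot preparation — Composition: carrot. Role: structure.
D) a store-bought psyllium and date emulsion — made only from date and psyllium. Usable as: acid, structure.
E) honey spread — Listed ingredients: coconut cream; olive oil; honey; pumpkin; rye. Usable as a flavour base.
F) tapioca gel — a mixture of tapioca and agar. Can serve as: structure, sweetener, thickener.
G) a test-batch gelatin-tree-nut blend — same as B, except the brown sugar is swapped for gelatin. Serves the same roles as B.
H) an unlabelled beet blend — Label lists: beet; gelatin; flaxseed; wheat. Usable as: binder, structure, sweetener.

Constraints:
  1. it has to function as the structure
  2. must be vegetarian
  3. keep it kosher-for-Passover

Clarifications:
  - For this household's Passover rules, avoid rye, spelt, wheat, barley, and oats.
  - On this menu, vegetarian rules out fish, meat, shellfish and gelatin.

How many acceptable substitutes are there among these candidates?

A: vegetarian, kosher-for-Passover — OK
B: only brown sugar, pistachio and sweet potato; none excluded — OK
C: every rule checks out — keep
D: only date and psyllium; none excluded — keep
E: not usable as a structure; has rye, so not kosher-for-Passover — out
F: every rule checks out — valid
G: has gelatin, so not vegetarian — out
H: has wheat, so not kosher-for-Passover; has gelatin, so not vegetarian — out

5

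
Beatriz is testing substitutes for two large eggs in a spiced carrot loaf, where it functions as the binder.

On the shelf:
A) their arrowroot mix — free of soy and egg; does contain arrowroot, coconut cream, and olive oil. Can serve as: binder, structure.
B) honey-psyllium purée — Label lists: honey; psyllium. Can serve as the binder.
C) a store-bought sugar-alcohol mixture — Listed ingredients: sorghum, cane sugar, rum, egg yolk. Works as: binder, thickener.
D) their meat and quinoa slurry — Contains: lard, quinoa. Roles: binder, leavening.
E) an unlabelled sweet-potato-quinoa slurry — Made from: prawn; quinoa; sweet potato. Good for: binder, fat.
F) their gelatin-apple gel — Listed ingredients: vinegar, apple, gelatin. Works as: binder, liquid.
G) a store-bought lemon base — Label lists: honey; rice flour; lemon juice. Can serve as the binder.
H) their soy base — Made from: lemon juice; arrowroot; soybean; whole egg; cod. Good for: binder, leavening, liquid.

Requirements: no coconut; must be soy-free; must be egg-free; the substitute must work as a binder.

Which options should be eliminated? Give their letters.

A, C, H

A: has coconut cream, so not coconut-free — reject
B: only honey and psyllium; none excluded — keep
C: has egg yolk, so not egg-free — reject
D: only lard and quinoa; none excluded — valid
E: only prawn, sweet potato, and quinoa; none excluded — keep
F: only gelatin, vinegar and apple; none excluded — keep
G: only honey, rice flour and lemon juice; none excluded — valid
H: has whole egg, so not egg-free; has soybean, so not soy-free — no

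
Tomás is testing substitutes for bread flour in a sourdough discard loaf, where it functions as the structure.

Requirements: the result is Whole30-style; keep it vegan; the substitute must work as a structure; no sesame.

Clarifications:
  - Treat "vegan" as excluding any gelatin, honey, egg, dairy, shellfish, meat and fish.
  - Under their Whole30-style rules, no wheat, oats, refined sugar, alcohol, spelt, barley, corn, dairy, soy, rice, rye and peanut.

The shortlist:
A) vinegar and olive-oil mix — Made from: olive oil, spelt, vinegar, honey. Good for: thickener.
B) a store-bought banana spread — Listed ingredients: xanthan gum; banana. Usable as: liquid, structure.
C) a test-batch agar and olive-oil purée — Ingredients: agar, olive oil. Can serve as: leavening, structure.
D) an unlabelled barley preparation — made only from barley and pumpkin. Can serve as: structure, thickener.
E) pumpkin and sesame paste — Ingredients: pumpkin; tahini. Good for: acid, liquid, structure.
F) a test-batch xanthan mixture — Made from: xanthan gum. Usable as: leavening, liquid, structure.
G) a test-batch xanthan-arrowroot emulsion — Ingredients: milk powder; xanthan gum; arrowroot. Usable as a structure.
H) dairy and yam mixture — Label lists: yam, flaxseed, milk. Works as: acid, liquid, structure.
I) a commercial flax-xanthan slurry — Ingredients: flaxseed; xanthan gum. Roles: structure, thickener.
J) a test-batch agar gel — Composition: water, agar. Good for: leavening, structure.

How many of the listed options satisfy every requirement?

A: not usable as a structure; has honey, so not vegan (and 1 more) — reject
B: Whole30-style, vegan — valid
C: only olive oil and agar; none excluded — keep
D: has barley, so not Whole30-style — no
E: has tahini, so not sesame-free — out
F: only xanthan gum; none excluded — valid
G: has milk powder, so not vegan; has milk powder, so not Whole30-style — out
H: has milk, so not vegan; has milk, so not Whole30-style — reject
I: every rule checks out — valid
J: all constraints satisfied — valid

5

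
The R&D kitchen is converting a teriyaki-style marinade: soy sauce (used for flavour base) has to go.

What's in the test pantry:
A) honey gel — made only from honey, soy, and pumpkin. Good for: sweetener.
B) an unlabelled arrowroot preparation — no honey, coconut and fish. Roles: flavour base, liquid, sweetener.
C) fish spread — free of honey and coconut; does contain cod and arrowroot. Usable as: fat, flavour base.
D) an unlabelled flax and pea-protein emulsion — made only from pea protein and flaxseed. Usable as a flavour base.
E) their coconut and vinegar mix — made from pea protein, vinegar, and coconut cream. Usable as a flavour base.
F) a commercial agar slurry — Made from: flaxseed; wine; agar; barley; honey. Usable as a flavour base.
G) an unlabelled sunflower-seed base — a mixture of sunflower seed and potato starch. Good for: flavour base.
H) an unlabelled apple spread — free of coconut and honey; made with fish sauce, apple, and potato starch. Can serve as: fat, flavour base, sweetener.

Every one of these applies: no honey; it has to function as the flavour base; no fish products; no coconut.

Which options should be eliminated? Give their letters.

A: not usable as a flavour base; has honey, so not honey-free — out
B: works as a flavour base, no coconut, no fish — keep
C: has cod, so not fish-free — reject
D: all constraints satisfied — keep
E: has coconut cream, so not coconut-free — out
F: has honey, so not honey-free — no
G: only potato starch and sunflower seed; none excluded — keep
H: has fish sauce, so not fish-free — no

A, C, E, F, H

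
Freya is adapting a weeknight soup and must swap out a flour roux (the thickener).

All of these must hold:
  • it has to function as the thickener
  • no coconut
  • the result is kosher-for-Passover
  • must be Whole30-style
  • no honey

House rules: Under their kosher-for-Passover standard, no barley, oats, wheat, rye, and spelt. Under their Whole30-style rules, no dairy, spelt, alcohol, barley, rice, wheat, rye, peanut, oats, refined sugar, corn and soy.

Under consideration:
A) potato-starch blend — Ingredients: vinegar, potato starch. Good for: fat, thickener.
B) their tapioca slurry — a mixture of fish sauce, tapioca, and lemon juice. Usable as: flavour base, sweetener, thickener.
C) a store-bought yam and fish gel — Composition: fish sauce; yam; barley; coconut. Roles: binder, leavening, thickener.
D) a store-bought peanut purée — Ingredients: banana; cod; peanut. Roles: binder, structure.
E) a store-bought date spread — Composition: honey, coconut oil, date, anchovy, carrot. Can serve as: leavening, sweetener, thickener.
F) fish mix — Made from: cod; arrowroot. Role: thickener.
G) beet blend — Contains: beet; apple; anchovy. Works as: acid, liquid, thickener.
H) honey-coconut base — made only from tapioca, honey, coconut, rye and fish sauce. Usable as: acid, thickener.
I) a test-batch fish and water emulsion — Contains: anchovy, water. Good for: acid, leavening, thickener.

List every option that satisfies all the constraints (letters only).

A, B, F, G, I

A: only vinegar and potato starch; none excluded — OK
B: no coconut, Whole30-style — OK
C: has barley, so not kosher-for-Passover; has barley, so not Whole30-style (and 1 more) — out
D: not usable as a thickener; has peanut, so not Whole30-style — reject
E: has honey, so not honey-free; has coconut oil, so not coconut-free — reject
F: only cod and arrowroot; none excluded — keep
G: only anchovy, beet, and apple; none excluded — OK
H: has rye, so not kosher-for-Passover; has rye, so not Whole30-style (and 2 more) — out
I: every rule checks out — keep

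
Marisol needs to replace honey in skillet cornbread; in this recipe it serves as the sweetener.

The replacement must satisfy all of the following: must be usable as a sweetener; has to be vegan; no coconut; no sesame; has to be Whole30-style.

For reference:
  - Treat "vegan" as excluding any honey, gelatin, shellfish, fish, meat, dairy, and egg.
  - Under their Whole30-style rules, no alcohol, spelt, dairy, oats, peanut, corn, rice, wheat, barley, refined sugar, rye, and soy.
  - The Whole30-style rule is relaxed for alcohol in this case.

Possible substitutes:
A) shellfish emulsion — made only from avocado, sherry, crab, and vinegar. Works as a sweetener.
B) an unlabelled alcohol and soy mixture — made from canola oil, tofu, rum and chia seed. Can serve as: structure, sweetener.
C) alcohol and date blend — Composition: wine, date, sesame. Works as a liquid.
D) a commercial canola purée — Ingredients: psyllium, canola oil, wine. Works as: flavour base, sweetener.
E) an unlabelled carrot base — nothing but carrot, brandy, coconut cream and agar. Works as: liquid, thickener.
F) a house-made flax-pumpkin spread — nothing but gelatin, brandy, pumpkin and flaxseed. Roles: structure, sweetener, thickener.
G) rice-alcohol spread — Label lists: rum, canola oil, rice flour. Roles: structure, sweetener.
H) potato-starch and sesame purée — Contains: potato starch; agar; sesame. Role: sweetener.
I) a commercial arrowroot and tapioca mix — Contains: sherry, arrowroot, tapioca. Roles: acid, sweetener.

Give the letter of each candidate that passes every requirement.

A: has crab, so not vegan — reject
B: has tofu, so not Whole30-style — reject
C: not usable as a sweetener; has sesame, so not sesame-free — out
D: alcohol is permitted under the Whole30-style carve-out; nothing else excluded — valid
E: not usable as a sweetener; has coconut cream, so not coconut-free — reject
F: has gelatin, so not vegan — out
G: has rice flour, so not Whole30-style — out
H: has sesame, so not sesame-free — no
I: alcohol is permitted under the Whole30-style carve-out; nothing else excluded — OK

D, I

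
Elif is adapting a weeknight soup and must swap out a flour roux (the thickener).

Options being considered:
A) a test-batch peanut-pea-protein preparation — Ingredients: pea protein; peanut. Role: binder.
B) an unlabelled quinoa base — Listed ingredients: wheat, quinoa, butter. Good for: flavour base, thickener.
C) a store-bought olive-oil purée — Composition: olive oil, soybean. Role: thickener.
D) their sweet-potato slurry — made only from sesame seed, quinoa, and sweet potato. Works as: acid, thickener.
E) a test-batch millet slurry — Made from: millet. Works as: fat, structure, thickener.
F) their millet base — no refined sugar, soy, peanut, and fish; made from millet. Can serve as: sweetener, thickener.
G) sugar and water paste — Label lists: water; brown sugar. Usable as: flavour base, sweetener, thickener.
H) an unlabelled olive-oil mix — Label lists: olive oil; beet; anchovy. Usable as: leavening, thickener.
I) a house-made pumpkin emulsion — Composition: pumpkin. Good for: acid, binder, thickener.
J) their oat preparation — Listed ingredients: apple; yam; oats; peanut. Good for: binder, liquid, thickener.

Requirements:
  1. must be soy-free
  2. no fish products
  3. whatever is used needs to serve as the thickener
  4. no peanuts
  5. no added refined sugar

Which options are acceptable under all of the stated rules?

B, D, E, F, I

A: not usable as a thickener; has peanut, so not peanut-free — no
B: no fish, no peanut — keep
C: has soybean, so not soy-free — reject
D: every rule checks out — keep
E: only millet; none excluded — OK
F: works as a thickener, no peanut, no refined sugar — valid
G: has brown sugar, so not no-added-sugar — reject
H: has anchovy, so not fish-free — no
I: works as a thickener, no refined sugar, no peanut — OK
J: has peanut, so not peanut-free — no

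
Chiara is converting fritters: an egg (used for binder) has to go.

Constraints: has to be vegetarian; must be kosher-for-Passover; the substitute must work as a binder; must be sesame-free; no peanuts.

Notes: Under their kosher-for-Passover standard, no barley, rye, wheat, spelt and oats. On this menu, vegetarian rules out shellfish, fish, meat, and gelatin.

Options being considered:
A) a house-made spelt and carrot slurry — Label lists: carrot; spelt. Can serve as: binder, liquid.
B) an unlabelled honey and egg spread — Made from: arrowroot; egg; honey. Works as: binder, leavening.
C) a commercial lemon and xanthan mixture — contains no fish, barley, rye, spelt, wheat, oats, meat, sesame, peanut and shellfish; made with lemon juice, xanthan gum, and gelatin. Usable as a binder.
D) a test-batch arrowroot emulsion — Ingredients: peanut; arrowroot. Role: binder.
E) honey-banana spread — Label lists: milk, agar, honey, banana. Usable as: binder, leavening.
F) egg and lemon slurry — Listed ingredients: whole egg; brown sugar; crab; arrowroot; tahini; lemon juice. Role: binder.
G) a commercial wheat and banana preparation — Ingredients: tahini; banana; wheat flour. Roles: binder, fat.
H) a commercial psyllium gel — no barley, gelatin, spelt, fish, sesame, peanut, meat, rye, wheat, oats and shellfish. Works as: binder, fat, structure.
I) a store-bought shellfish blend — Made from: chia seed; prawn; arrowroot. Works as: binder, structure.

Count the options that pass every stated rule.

3

A: has spelt, so not kosher-for-Passover — out
B: only egg, honey and arrowroot; none excluded — keep
C: has gelatin, so not vegetarian — out
D: has peanut, so not peanut-free — out
E: nothing on the exclusion list — valid
F: has crab, so not vegetarian; has tahini, so not sesame-free — out
G: has wheat flour, so not kosher-for-Passover; has tahini, so not sesame-free — no
H: no sesame, vegetarian — OK
I: has prawn, so not vegetarian — reject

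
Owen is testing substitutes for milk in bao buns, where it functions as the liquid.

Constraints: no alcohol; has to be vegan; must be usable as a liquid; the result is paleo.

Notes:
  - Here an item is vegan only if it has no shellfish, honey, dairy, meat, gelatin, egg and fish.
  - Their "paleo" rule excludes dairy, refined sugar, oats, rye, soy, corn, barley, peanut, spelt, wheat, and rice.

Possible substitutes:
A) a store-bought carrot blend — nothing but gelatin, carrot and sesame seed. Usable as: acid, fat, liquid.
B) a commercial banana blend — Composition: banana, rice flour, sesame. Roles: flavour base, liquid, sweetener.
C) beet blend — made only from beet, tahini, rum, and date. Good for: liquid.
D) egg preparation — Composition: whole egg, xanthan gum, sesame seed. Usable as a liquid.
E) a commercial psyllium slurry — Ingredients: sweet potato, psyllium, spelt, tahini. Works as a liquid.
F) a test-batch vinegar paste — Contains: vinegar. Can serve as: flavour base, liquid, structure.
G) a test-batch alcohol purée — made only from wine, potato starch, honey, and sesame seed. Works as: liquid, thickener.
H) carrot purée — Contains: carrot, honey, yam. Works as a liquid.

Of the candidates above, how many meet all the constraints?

1

A: has gelatin, so not vegan — out
B: has rice flour, so not paleo — out
C: has rum, so not alcohol-free — out
D: has whole egg, so not vegan — out
E: has spelt, so not paleo — reject
F: all constraints satisfied — valid
G: has honey, so not vegan; has wine, so not alcohol-free — out
H: has honey, so not vegan — reject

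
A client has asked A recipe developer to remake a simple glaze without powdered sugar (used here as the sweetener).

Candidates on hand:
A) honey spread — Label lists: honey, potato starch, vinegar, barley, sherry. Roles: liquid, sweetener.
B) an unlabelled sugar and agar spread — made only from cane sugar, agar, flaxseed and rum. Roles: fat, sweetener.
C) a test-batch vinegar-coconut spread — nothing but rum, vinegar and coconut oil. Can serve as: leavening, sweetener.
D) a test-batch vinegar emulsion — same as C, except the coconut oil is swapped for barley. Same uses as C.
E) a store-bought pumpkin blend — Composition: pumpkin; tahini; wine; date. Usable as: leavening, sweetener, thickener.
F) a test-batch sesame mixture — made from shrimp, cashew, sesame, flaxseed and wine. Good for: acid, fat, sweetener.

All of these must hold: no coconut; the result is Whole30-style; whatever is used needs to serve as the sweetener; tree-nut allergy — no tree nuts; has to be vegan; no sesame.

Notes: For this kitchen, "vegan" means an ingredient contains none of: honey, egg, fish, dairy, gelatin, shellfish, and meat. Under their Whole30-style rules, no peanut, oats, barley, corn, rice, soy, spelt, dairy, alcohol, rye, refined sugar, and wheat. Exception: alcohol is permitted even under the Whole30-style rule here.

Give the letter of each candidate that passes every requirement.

none

A: has honey, so not vegan; has barley, so not Whole30-style — no
B: has cane sugar, so not Whole30-style — out
C: has coconut oil, so not coconut-free — out
D: has barley, so not Whole30-style — out
E: has tahini, so not sesame-free — no
F: has shrimp, so not vegan; has cashew, so not tree-nut-free (and 1 more) — out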